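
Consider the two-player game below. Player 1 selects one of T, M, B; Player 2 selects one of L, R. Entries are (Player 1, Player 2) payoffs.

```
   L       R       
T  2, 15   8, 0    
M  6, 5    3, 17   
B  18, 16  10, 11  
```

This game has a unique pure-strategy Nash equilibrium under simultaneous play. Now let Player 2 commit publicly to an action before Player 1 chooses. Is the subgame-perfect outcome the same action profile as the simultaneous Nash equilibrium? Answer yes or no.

Player 1 best-responds to each possible Player 2 move:
- L → Player 1 plays B (best of 2, 6, 18); Player 2 gets 16.
- R → Player 1 plays B (best of 8, 3, 10); Player 2 gets 11.
Among 16, 11, the best is 16 at L. Subgame-perfect outcome: (B, L) with payoffs (18, 16).
For the simultaneous game, intersect best replies.
Player 1's best replies: L→B; R→B.
Player 2's best replies: T→L; M→R; B→L.
Only (B, L) has each player best-responding; Nash payoffs (18, 16).
Sequential outcome (B, L) coincides with the Nash profile (B, L).

yes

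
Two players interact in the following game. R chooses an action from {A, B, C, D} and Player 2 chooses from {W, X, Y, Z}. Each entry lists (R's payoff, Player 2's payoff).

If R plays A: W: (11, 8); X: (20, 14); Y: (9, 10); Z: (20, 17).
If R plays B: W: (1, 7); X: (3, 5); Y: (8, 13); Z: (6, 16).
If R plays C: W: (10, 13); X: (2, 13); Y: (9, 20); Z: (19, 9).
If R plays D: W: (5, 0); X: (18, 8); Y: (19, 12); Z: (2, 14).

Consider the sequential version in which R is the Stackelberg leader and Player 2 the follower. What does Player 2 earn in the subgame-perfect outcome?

17

Work backward from Player 2's decision.
- A: BR = Z, leader payoff 20.
- B: BR = Z, leader payoff 6.
- C: BR = Y, leader payoff 9.
- D: BR = Z, leader payoff 2.
Maximizing over 20, 6, 9, 2, R chooses A. Subgame-perfect outcome: (A, Z) with payoffs (20, 17).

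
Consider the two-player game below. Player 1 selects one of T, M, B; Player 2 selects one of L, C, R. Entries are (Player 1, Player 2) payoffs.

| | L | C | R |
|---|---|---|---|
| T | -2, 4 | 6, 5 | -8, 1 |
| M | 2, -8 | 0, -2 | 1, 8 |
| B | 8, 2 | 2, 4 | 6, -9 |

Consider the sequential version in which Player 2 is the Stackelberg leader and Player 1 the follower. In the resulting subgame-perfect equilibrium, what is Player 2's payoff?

Solve by backward induction (Player 2 leads).
- L: BR = B, leader payoff 2.
- C: BR = T, leader payoff 5.
- R: BR = B, leader payoff -9.
Player 2's induced payoffs are 2, 5, -9, so Player 2 commits to C. Subgame-perfect outcome: (T, C) with payoffs (6, 5).

5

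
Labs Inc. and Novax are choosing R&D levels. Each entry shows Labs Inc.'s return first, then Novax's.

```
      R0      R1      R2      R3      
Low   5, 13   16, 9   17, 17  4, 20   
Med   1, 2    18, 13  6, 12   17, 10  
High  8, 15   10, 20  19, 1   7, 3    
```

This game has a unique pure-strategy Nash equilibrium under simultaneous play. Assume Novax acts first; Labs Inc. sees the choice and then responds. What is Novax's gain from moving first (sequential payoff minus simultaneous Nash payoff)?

2

Solve by backward induction (Novax leads).
- R0: BR = High, leader payoff 15.
- R1: BR = Med, leader payoff 13.
- R2: BR = High, leader payoff 1.
- R3: BR = Med, leader payoff 10.
Novax's induced payoffs are 15, 13, 1, 10, so Novax commits to R0. Subgame-perfect outcome: (High, R0) with payoffs (8, 15).
For the simultaneous game, intersect best replies.
Labs Inc.'s best replies: R0→High; R1→Med; R2→High; R3→Med.
Novax's best replies: Low→R3; Med→R1; High→R1.
The unique mutual best reply is (Med, R1), giving (18, 13).
Novax's commitment gain: 15 − 13 = 2.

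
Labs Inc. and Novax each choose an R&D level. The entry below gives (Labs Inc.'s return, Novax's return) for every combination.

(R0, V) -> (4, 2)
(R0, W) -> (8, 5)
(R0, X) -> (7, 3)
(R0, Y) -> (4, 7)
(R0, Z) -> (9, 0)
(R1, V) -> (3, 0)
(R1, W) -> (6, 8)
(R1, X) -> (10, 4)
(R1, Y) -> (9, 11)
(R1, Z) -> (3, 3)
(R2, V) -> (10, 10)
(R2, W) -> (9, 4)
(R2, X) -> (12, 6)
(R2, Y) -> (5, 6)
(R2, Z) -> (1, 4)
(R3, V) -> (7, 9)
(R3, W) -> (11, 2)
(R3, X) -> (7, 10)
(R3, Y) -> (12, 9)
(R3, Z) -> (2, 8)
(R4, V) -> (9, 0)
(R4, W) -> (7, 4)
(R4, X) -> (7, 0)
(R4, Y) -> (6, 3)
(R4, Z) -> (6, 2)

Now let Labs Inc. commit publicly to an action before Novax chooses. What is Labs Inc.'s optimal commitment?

R2

Novax best-responds to each possible Labs Inc. move:
- R0: BR = Y, leader payoff 4.
- R1: BR = Y, leader payoff 9.
- R2: BR = V, leader payoff 10.
- R3: BR = X, leader payoff 7.
- R4: BR = W, leader payoff 7.
Among 4, 9, 10, 7, 7, the best is 10 at R2. Subgame-perfect outcome: (R2, V) with payoffs (10, 10).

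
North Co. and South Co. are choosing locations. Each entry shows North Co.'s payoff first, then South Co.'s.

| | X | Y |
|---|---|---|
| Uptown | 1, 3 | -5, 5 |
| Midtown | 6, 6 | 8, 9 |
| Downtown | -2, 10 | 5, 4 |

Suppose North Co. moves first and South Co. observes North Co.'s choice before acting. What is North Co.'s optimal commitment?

Midtown

Solve by backward induction (North Co. leads).
- Uptown → South Co. plays Y (best of 3, 5); North Co. gets -5.
- Midtown → South Co. plays Y (best of 6, 9); North Co. gets 8.
- Downtown → South Co. plays X (best of 10, 4); North Co. gets -2.
Maximizing over -5, 8, -2, North Co. chooses Midtown. Subgame-perfect outcome: (Midtown, Y) with payoffs (8, 9).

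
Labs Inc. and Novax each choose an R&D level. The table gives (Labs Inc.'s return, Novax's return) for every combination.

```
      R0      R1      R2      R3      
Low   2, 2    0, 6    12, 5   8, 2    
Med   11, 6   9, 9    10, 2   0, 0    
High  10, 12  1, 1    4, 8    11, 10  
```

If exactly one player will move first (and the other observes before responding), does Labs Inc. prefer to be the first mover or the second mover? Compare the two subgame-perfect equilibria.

second

If Labs Inc. leads: Novax's best replies are Low→R1, Med→R1, High→R0; Labs Inc.'s induced payoffs 0, 9, 10; outcome (High, R0), payoffs (10, 12).
If Novax leads: Labs Inc.'s best replies are R0→Med, R1→Med, R2→Low, R3→High; Novax's induced payoffs 6, 9, 5, 10; outcome (High, R3), payoffs (11, 10).
Labs Inc. gets 10 moving first and 11 moving second, so Labs Inc. prefers to move second.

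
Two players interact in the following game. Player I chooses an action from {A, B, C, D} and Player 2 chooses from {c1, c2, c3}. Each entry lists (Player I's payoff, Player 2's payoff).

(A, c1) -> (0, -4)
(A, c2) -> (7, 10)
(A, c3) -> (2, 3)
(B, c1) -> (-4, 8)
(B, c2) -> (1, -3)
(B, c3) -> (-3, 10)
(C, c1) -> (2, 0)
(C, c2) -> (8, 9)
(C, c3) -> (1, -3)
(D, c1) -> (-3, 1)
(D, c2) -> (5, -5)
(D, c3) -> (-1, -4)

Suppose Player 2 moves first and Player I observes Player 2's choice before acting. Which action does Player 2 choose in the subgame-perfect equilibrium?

Work backward from Player I's decision.
- c1: BR = C, leader payoff 0.
- c2: BR = C, leader payoff 9.
- c3: BR = A, leader payoff 3.
Among 0, 9, 3, the best is 9 at c2. Subgame-perfect outcome: (C, c2) with payoffs (8, 9).

c2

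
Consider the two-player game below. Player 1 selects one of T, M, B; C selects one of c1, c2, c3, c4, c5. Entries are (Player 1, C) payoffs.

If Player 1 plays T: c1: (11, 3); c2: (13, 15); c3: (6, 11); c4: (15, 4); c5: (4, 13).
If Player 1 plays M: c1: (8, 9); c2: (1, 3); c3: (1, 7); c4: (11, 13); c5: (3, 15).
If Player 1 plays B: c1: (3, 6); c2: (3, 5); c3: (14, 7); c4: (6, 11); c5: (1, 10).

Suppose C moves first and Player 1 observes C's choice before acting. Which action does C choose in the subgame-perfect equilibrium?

c2

Backward induction with C moving first.
- c1: Player 1 compares 11, 8, 3 and picks T; C would get 3.
- c2: Player 1 compares 13, 1, 3 and picks T; C would get 15.
- c3: Player 1 compares 6, 1, 14 and picks B; C would get 7.
- c4: Player 1 compares 15, 11, 6 and picks T; C would get 4.
- c5: Player 1 compares 4, 3, 1 and picks T; C would get 13.
Maximizing over 3, 15, 7, 4, 13, C chooses c2. Subgame-perfect outcome: (T, c2) with payoffs (13, 15).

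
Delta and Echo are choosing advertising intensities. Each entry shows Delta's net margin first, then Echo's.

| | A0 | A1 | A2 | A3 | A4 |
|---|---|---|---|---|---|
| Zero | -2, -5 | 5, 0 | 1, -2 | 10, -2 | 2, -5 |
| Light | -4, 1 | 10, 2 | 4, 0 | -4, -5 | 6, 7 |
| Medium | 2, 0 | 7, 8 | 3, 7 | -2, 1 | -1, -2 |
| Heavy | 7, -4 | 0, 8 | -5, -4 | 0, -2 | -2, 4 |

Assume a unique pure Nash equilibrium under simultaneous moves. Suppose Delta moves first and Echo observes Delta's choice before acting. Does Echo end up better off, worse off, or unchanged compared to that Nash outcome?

Work backward from Echo's decision.
- Zero: Echo compares -5, 0, -2, -2, -5 and picks A1; Delta would get 5.
- Light: Echo compares 1, 2, 0, -5, 7 and picks A4; Delta would get 6.
- Medium: Echo compares 0, 8, 7, 1, -2 and picks A1; Delta would get 7.
- Heavy: Echo compares -4, 8, -4, -2, 4 and picks A1; Delta would get 0.
Among 5, 6, 7, 0, the best is 7 at Medium. Subgame-perfect outcome: (Medium, A1) with payoffs (7, 8).
Now find the simultaneous Nash equilibrium.
Delta's best replies: A0→Heavy; A1→Light; A2→Light; A3→Zero; A4→Light.
Echo's best replies: Zero→A1; Light→A4; Medium→A1; Heavy→A1.
Only (Light, A4) has each player best-responding; Nash payoffs (6, 7).
Echo earns 8 sequentially versus 7 at the Nash outcome: better off.

better off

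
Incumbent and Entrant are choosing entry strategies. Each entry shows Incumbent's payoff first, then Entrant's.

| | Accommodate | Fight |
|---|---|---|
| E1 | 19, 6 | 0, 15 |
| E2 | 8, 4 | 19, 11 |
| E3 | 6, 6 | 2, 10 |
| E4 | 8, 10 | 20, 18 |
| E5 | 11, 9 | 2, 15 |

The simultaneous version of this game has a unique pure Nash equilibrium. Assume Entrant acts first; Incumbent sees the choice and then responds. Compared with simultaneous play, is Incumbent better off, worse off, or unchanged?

Backward induction with Entrant moving first.
- Accommodate: BR = E1, leader payoff 6.
- Fight: BR = E4, leader payoff 18.
Entrant's induced payoffs are 6, 18, so Entrant commits to Fight. Subgame-perfect outcome: (E4, Fight) with payoffs (20, 18).
Under simultaneous play:
Incumbent's best replies: Accommodate→E1; Fight→E4.
Entrant's best replies: E1→Fight; E2→Fight; E3→Fight; E4→Fight; E5→Fight.
Only (E4, Fight) has each player best-responding; Nash payoffs (20, 18).
Incumbent earns 20 sequentially versus 20 at the Nash outcome: unchanged.

unchanged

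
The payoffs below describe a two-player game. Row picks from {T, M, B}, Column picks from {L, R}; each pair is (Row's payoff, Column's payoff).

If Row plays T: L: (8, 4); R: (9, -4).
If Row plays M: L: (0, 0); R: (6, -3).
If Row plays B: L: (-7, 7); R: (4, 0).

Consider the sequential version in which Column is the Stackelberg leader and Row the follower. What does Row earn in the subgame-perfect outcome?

8

Row best-responds to each possible Column move:
- L → Row plays T (best of 8, 0, -7); Column gets 4.
- R → Row plays T (best of 9, 6, 4); Column gets -4.
Column's induced payoffs are 4, -4, so Column commits to L. Subgame-perfect outcome: (T, L) with payoffs (8, 4).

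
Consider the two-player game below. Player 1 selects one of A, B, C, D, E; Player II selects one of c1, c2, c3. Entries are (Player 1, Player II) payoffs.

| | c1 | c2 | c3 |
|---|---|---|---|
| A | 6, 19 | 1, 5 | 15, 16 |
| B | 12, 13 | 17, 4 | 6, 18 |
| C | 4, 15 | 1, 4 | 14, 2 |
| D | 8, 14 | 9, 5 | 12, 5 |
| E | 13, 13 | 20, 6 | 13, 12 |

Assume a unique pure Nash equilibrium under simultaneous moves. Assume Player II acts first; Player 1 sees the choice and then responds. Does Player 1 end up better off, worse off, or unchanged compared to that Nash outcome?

Solve by backward induction (Player II leads).
- c1: Player 1 compares 6, 12, 4, 8, 13 and picks E; Player II would get 13.
- c2: Player 1 compares 1, 17, 1, 9, 20 and picks E; Player II would get 6.
- c3: Player 1 compares 15, 6, 14, 12, 13 and picks A; Player II would get 16.
Maximizing over 13, 6, 16, Player II chooses c3. Subgame-perfect outcome: (A, c3) with payoffs (15, 16).
For the simultaneous game, intersect best replies.
Player 1's best replies: c1→E; c2→E; c3→A.
Player II's best replies: A→c1; B→c3; C→c1; D→c1; E→c1.
Only (E, c1) has each player best-responding; Nash payoffs (13, 13).
Player 1 earns 15 sequentially versus 13 at the Nash outcome: better off.

better off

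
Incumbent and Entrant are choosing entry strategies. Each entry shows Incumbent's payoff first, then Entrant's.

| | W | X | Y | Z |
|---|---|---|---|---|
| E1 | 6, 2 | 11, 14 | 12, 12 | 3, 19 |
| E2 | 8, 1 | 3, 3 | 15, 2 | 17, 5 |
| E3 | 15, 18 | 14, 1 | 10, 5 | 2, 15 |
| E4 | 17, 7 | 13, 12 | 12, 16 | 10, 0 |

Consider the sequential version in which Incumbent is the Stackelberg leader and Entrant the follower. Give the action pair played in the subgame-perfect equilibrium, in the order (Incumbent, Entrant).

(E2, Z)

Backward induction with Incumbent moving first.
- E1: BR = Z, leader payoff 3.
- E2: BR = Z, leader payoff 17.
- E3: BR = W, leader payoff 15.
- E4: BR = Y, leader payoff 12.
Among 3, 17, 15, 12, the best is 17 at E2. Subgame-perfect outcome: (E2, Z) with payoffs (17, 5).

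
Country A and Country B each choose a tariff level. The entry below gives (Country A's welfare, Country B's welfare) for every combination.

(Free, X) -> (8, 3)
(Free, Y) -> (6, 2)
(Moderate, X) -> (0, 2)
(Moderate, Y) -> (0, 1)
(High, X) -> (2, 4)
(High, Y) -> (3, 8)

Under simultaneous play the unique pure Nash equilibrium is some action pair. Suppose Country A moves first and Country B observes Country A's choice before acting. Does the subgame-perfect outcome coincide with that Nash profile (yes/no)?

yes

Backward induction with Country A moving first.
- Free → Country B plays X (best of 3, 2); Country A gets 8.
- Moderate → Country B plays X (best of 2, 1); Country A gets 0.
- High → Country B plays Y (best of 4, 8); Country A gets 3.
Maximizing over 8, 0, 3, Country A chooses Free. Subgame-perfect outcome: (Free, X) with payoffs (8, 3).
Under simultaneous play:
Country A's best replies: X→Free; Y→Free.
Country B's best replies: Free→X; Moderate→X; High→Y.
The unique mutual best reply is (Free, X), giving (8, 3).
Sequential outcome (Free, X) coincides with the Nash profile (Free, X).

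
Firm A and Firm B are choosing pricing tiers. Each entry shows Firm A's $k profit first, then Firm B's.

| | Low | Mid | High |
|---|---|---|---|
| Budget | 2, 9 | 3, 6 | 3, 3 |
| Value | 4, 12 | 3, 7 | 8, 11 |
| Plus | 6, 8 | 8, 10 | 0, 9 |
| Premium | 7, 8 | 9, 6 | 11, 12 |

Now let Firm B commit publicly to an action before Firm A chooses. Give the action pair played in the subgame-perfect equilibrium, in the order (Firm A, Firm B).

(Premium, High)

Backward induction with Firm B moving first.
- Low → Firm A plays Premium (best of 2, 4, 6, 7); Firm B gets 8.
- Mid → Firm A plays Premium (best of 3, 3, 8, 9); Firm B gets 6.
- High → Firm A plays Premium (best of 3, 8, 0, 11); Firm B gets 12.
Among 8, 6, 12, the best is 12 at High. Subgame-perfect outcome: (Premium, High) with payoffs (11, 12).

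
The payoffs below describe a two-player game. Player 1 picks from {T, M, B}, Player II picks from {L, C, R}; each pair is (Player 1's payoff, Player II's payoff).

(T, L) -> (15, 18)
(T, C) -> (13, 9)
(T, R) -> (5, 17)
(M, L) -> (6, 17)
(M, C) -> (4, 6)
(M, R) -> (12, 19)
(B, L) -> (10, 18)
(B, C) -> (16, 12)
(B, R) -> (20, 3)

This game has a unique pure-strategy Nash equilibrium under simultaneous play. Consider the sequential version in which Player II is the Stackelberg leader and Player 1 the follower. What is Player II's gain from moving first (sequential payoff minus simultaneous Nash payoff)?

0

Work backward from Player 1's decision.
- L → Player 1 plays T (best of 15, 6, 10); Player II gets 18.
- C → Player 1 plays B (best of 13, 4, 16); Player II gets 12.
- R → Player 1 plays B (best of 5, 12, 20); Player II gets 3.
Among 18, 12, 3, the best is 18 at L. Subgame-perfect outcome: (T, L) with payoffs (15, 18).
Now find the simultaneous Nash equilibrium.
Player 1's best replies: L→T; C→B; R→B.
Player II's best replies: T→L; M→R; B→L.
The unique mutual best reply is (T, L), giving (15, 18).
Player II's commitment gain: 18 − 18 = 0.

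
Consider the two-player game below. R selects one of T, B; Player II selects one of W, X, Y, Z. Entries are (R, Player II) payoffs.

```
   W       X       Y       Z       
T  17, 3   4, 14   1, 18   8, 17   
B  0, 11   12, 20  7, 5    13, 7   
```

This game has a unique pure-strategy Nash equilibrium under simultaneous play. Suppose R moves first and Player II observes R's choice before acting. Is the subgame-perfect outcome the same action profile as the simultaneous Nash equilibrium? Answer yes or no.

Work backward from Player II's decision.
- T → Player II plays Y (best of 3, 14, 18, 17); R gets 1.
- B → Player II plays X (best of 11, 20, 5, 7); R gets 12.
R's induced payoffs are 1, 12, so R commits to B. Subgame-perfect outcome: (B, X) with payoffs (12, 20).
For the simultaneous game, intersect best replies.
R's best replies: W→T; X→B; Y→B; Z→B.
Player II's best replies: T→Y; B→X.
The unique mutual best reply is (B, X), giving (12, 20).
Sequential outcome (B, X) coincides with the Nash profile (B, X).

yes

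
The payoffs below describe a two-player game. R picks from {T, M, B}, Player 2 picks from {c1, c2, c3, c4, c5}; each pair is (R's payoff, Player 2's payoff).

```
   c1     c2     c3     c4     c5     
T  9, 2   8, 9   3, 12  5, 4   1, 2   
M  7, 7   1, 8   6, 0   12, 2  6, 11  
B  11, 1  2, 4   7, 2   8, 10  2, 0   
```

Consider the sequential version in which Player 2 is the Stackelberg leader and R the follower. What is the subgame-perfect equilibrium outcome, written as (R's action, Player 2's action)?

Backward induction with Player 2 moving first.
- c1: BR = B, leader payoff 1.
- c2: BR = T, leader payoff 9.
- c3: BR = B, leader payoff 2.
- c4: BR = M, leader payoff 2.
- c5: BR = M, leader payoff 11.
Among 1, 9, 2, 2, 11, the best is 11 at c5. Subgame-perfect outcome: (M, c5) with payoffs (6, 11).

(M, c5)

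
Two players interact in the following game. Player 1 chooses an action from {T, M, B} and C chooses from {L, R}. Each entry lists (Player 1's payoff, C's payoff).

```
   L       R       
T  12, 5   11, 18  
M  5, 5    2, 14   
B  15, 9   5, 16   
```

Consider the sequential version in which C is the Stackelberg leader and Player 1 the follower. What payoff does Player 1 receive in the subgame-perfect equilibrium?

Solve by backward induction (C leads).
- L: BR = B, leader payoff 9.
- R: BR = T, leader payoff 18.
C's induced payoffs are 9, 18, so C commits to R. Subgame-perfect outcome: (T, R) with payoffs (11, 18).

11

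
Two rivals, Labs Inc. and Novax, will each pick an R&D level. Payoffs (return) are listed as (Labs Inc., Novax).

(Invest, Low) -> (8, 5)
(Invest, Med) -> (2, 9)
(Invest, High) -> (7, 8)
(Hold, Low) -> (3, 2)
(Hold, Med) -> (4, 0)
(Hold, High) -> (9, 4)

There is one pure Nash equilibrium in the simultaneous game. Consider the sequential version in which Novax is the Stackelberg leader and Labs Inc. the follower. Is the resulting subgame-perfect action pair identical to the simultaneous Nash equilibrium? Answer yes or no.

no

Labs Inc. best-responds to each possible Novax move:
- Low: Labs Inc. compares 8, 3 and picks Invest; Novax would get 5.
- Med: Labs Inc. compares 2, 4 and picks Hold; Novax would get 0.
- High: Labs Inc. compares 7, 9 and picks Hold; Novax would get 4.
Novax's induced payoffs are 5, 0, 4, so Novax commits to Low. Subgame-perfect outcome: (Invest, Low) with payoffs (8, 5).
For the simultaneous game, intersect best replies.
Labs Inc.'s best replies: Low→Invest; Med→Hold; High→Hold.
Novax's best replies: Invest→Med; Hold→High.
Only (Hold, High) has each player best-responding; Nash payoffs (9, 4).
Sequential outcome (Invest, Low) differs from the Nash profile (Hold, High).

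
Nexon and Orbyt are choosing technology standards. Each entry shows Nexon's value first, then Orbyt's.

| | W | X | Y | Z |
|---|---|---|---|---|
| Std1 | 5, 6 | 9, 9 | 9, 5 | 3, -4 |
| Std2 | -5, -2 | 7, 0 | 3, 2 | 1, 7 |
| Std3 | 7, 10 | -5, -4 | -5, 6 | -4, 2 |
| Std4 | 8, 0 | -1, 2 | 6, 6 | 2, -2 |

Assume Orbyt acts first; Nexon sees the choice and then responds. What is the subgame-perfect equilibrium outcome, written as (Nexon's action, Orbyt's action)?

(Std1, X)

Backward induction with Orbyt moving first.
- W: Nexon compares 5, -5, 7, 8 and picks Std4; Orbyt would get 0.
- X: Nexon compares 9, 7, -5, -1 and picks Std1; Orbyt would get 9.
- Y: Nexon compares 9, 3, -5, 6 and picks Std1; Orbyt would get 5.
- Z: Nexon compares 3, 1, -4, 2 and picks Std1; Orbyt would get -4.
Orbyt's induced payoffs are 0, 9, 5, -4, so Orbyt commits to X. Subgame-perfect outcome: (Std1, X) with payoffs (9, 9).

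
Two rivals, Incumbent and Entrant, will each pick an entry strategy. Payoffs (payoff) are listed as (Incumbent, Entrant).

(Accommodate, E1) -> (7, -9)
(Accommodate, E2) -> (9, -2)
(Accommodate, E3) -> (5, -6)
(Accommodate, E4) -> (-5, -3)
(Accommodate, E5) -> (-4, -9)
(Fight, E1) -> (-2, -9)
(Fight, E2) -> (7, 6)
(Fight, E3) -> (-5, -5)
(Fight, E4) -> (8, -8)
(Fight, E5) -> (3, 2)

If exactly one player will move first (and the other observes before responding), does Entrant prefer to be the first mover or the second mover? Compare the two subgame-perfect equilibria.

first

If Incumbent leads: Entrant's best replies are Accommodate→E2, Fight→E2; Incumbent's induced payoffs 9, 7; outcome (Accommodate, E2), payoffs (9, -2).
If Entrant leads: Incumbent's best replies are E1→Accommodate, E2→Accommodate, E3→Accommodate, E4→Fight, E5→Fight; Entrant's induced payoffs -9, -2, -6, -8, 2; outcome (Fight, E5), payoffs (3, 2).
Entrant gets 2 moving first and -2 moving second, so Entrant prefers to move first.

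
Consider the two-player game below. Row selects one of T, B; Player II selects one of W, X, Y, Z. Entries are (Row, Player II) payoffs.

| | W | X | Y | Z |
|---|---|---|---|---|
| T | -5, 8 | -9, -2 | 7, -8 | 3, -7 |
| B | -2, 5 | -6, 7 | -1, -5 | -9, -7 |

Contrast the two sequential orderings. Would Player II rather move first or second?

If Row leads: Player II's best replies are T→W, B→X; Row's induced payoffs -5, -6; outcome (T, W), payoffs (-5, 8).
If Player II leads: Row's best replies are W→B, X→B, Y→T, Z→T; Player II's induced payoffs 5, 7, -8, -7; outcome (B, X), payoffs (-6, 7).
Player II gets 7 moving first and 8 moving second, so Player II prefers to move second.

second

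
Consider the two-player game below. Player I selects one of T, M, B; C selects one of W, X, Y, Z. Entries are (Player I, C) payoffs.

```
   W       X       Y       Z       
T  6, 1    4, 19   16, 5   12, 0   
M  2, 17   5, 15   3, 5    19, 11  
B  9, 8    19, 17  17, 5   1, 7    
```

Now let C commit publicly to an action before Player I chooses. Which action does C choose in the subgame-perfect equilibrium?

X

Work backward from Player I's decision.
- W → Player I plays B (best of 6, 2, 9); C gets 8.
- X → Player I plays B (best of 4, 5, 19); C gets 17.
- Y → Player I plays B (best of 16, 3, 17); C gets 5.
- Z → Player I plays M (best of 12, 19, 1); C gets 11.
Among 8, 17, 5, 11, the best is 17 at X. Subgame-perfect outcome: (B, X) with payoffs (19, 17).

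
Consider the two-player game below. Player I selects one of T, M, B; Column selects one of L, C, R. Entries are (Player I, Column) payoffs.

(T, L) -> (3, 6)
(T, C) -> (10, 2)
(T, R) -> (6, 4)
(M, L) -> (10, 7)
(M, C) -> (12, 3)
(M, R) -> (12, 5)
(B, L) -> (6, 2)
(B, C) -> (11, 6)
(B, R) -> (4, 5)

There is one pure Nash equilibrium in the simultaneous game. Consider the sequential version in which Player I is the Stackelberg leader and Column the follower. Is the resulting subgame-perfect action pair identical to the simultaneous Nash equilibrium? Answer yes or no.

no

Column best-responds to each possible Player I move:
- T: BR = L, leader payoff 3.
- M: BR = L, leader payoff 10.
- B: BR = C, leader payoff 11.
Player I's induced payoffs are 3, 10, 11, so Player I commits to B. Subgame-perfect outcome: (B, C) with payoffs (11, 6).
Now find the simultaneous Nash equilibrium.
Player I's best replies: L→M; C→M; R→M.
Column's best replies: T→L; M→L; B→C.
The unique mutual best reply is (M, L), giving (10, 7).
Sequential outcome (B, C) differs from the Nash profile (M, L).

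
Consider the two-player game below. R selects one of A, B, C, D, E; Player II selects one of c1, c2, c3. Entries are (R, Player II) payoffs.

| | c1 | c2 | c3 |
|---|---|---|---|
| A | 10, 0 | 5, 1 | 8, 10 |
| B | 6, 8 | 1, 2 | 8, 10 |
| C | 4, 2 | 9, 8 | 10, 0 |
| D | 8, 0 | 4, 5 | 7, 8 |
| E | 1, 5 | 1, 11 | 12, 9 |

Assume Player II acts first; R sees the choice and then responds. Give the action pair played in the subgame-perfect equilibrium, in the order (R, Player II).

R best-responds to each possible Player II move:
- c1: R compares 10, 6, 4, 8, 1 and picks A; Player II would get 0.
- c2: R compares 5, 1, 9, 4, 1 and picks C; Player II would get 8.
- c3: R compares 8, 8, 10, 7, 12 and picks E; Player II would get 9.
Player II's induced payoffs are 0, 8, 9, so Player II commits to c3. Subgame-perfect outcome: (E, c3) with payoffs (12, 9).

(E, c3)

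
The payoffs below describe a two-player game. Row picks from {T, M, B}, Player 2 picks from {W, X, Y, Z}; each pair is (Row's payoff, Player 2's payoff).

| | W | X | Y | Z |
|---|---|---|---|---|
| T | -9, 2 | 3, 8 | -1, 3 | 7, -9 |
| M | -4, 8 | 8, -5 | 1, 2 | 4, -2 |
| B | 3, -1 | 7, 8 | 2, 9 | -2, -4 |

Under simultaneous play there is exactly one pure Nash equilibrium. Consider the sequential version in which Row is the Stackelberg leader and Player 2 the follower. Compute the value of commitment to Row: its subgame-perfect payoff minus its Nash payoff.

1

Player 2 best-responds to each possible Row move:
- T → Player 2 plays X (best of 2, 8, 3, -9); Row gets 3.
- M → Player 2 plays W (best of 8, -5, 2, -2); Row gets -4.
- B → Player 2 plays Y (best of -1, 8, 9, -4); Row gets 2.
Among 3, -4, 2, the best is 3 at T. Subgame-perfect outcome: (T, X) with payoffs (3, 8).
Now find the simultaneous Nash equilibrium.
Row's best replies: W→B; X→M; Y→B; Z→T.
Player 2's best replies: T→X; M→W; B→Y.
Only (B, Y) has each player best-responding; Nash payoffs (2, 9).
Row's commitment gain: 3 − 2 = 1.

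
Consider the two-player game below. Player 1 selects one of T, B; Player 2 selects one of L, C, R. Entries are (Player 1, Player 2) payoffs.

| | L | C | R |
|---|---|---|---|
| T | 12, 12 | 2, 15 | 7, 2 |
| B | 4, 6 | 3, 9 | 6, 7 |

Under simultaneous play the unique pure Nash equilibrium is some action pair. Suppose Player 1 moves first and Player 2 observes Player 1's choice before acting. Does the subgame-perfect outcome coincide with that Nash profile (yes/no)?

yes

Work backward from Player 2's decision.
- T: Player 2 compares 12, 15, 2 and picks C; Player 1 would get 2.
- B: Player 2 compares 6, 9, 7 and picks C; Player 1 would get 3.
Among 2, 3, the best is 3 at B. Subgame-perfect outcome: (B, C) with payoffs (3, 9).
Now find the simultaneous Nash equilibrium.
Player 1's best replies: L→T; C→B; R→T.
Player 2's best replies: T→C; B→C.
Only (B, C) has each player best-responding; Nash payoffs (3, 9).
Sequential outcome (B, C) coincides with the Nash profile (B, C).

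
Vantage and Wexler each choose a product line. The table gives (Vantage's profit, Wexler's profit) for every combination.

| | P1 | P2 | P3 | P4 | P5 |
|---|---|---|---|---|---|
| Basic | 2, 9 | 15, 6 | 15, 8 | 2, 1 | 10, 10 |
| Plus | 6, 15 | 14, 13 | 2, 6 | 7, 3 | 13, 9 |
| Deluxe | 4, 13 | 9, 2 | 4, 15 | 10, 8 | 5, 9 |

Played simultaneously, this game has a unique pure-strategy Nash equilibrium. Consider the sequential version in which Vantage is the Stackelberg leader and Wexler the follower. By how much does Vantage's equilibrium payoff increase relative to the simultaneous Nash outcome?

4

Solve by backward induction (Vantage leads).
- Basic → Wexler plays P5 (best of 9, 6, 8, 1, 10); Vantage gets 10.
- Plus → Wexler plays P1 (best of 15, 13, 6, 3, 9); Vantage gets 6.
- Deluxe → Wexler plays P3 (best of 13, 2, 15, 8, 9); Vantage gets 4.
Maximizing over 10, 6, 4, Vantage chooses Basic. Subgame-perfect outcome: (Basic, P5) with payoffs (10, 10).
For the simultaneous game, intersect best replies.
Vantage's best replies: P1→Plus; P2→Basic; P3→Basic; P4→Deluxe; P5→Plus.
Wexler's best replies: Basic→P5; Plus→P1; Deluxe→P3.
The unique mutual best reply is (Plus, P1), giving (6, 15).
Vantage's commitment gain: 10 − 6 = 4.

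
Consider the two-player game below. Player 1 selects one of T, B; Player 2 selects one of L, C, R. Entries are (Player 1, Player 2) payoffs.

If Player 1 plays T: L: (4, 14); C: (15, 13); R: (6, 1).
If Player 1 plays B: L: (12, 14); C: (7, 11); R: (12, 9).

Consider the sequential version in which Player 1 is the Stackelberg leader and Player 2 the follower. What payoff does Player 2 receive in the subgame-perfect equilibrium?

Solve by backward induction (Player 1 leads).
- T → Player 2 plays L (best of 14, 13, 1); Player 1 gets 4.
- B → Player 2 plays L (best of 14, 11, 9); Player 1 gets 12.
Maximizing over 4, 12, Player 1 chooses B. Subgame-perfect outcome: (B, L) with payoffs (12, 14).

14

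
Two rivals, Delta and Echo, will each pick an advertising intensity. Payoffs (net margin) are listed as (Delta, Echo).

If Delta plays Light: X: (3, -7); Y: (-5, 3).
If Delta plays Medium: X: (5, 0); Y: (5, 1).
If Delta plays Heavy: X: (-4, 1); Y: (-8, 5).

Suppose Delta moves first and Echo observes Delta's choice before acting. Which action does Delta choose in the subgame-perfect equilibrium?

Medium

Backward induction with Delta moving first.
- Light → Echo plays Y (best of -7, 3); Delta gets -5.
- Medium → Echo plays Y (best of 0, 1); Delta gets 5.
- Heavy → Echo plays Y (best of 1, 5); Delta gets -8.
Maximizing over -5, 5, -8, Delta chooses Medium. Subgame-perfect outcome: (Medium, Y) with payoffs (5, 1).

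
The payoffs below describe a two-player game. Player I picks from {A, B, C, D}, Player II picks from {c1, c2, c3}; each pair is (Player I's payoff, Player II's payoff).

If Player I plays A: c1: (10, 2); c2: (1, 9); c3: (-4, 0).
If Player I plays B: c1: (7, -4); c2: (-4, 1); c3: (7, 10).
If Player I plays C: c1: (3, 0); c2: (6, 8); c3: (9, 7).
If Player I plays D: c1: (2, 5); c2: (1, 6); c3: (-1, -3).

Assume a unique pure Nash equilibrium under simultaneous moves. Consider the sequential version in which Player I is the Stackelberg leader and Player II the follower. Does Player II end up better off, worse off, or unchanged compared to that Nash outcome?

better off

Player II best-responds to each possible Player I move:
- A: BR = c2, leader payoff 1.
- B: BR = c3, leader payoff 7.
- C: BR = c2, leader payoff 6.
- D: BR = c2, leader payoff 1.
Among 1, 7, 6, 1, the best is 7 at B. Subgame-perfect outcome: (B, c3) with payoffs (7, 10).
For the simultaneous game, intersect best replies.
Player I's best replies: c1→A; c2→C; c3→C.
Player II's best replies: A→c2; B→c3; C→c2; D→c2.
Only (C, c2) has each player best-responding; Nash payoffs (6, 8).
Player II earns 10 sequentially versus 8 at the Nash outcome: better off.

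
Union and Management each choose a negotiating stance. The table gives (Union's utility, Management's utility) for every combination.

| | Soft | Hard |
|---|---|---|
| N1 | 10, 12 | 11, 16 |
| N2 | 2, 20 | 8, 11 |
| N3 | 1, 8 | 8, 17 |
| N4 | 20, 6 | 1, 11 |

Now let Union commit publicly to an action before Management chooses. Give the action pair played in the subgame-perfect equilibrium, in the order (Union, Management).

(N1, Hard)

Backward induction with Union moving first.
- N1 → Management plays Hard (best of 12, 16); Union gets 11.
- N2 → Management plays Soft (best of 20, 11); Union gets 2.
- N3 → Management plays Hard (best of 8, 17); Union gets 8.
- N4 → Management plays Hard (best of 6, 11); Union gets 1.
Among 11, 2, 8, 1, the best is 11 at N1. Subgame-perfect outcome: (N1, Hard) with payoffs (11, 16).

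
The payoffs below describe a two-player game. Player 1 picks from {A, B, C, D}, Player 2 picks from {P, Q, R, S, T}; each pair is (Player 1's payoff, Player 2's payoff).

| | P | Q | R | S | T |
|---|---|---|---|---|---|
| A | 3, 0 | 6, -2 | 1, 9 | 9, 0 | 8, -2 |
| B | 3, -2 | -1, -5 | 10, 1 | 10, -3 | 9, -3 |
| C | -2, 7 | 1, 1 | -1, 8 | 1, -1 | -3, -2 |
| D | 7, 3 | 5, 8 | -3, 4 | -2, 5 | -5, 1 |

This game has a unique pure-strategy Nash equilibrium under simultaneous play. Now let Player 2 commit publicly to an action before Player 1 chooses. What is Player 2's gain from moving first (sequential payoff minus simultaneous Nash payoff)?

2

Work backward from Player 1's decision.
- P: BR = D, leader payoff 3.
- Q: BR = A, leader payoff -2.
- R: BR = B, leader payoff 1.
- S: BR = B, leader payoff -3.
- T: BR = B, leader payoff -3.
Maximizing over 3, -2, 1, -3, -3, Player 2 chooses P. Subgame-perfect outcome: (D, P) with payoffs (7, 3).
For the simultaneous game, intersect best replies.
Player 1's best replies: P→D; Q→A; R→B; S→B; T→B.
Player 2's best replies: A→R; B→R; C→R; D→Q.
Only (B, R) has each player best-responding; Nash payoffs (10, 1).
Player 2's commitment gain: 3 − 1 = 2.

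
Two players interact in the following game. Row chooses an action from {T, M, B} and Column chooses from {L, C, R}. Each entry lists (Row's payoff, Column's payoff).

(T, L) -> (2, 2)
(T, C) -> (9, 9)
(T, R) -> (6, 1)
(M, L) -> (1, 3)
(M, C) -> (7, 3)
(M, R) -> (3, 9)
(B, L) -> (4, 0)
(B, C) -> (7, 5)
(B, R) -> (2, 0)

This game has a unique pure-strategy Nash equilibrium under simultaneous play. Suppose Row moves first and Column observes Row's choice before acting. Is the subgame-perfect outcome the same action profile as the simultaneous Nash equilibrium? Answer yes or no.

yes

Column best-responds to each possible Row move:
- T → Column plays C (best of 2, 9, 1); Row gets 9.
- M → Column plays R (best of 3, 3, 9); Row gets 3.
- B → Column plays C (best of 0, 5, 0); Row gets 7.
Row's induced payoffs are 9, 3, 7, so Row commits to T. Subgame-perfect outcome: (T, C) with payoffs (9, 9).
For the simultaneous game, intersect best replies.
Row's best replies: L→B; C→T; R→T.
Column's best replies: T→C; M→R; B→C.
The unique mutual best reply is (T, C), giving (9, 9).
Sequential outcome (T, C) coincides with the Nash profile (T, C).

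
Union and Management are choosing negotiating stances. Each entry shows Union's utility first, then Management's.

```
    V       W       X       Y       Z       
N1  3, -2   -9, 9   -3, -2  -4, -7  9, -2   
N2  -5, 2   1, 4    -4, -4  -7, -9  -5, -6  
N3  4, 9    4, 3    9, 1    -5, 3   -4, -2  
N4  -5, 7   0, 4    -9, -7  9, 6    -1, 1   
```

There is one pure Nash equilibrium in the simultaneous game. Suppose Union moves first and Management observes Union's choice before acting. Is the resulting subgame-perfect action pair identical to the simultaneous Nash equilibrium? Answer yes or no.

Work backward from Management's decision.
- N1: Management compares -2, 9, -2, -7, -2 and picks W; Union would get -9.
- N2: Management compares 2, 4, -4, -9, -6 and picks W; Union would get 1.
- N3: Management compares 9, 3, 1, 3, -2 and picks V; Union would get 4.
- N4: Management compares 7, 4, -7, 6, 1 and picks V; Union would get -5.
Among -9, 1, 4, -5, the best is 4 at N3. Subgame-perfect outcome: (N3, V) with payoffs (4, 9).
Under simultaneous play:
Union's best replies: V→N3; W→N3; X→N3; Y→N4; Z→N1.
Management's best replies: N1→W; N2→W; N3→V; N4→V.
Only (N3, V) has each player best-responding; Nash payoffs (4, 9).
Sequential outcome (N3, V) coincides with the Nash profile (N3, V).

yes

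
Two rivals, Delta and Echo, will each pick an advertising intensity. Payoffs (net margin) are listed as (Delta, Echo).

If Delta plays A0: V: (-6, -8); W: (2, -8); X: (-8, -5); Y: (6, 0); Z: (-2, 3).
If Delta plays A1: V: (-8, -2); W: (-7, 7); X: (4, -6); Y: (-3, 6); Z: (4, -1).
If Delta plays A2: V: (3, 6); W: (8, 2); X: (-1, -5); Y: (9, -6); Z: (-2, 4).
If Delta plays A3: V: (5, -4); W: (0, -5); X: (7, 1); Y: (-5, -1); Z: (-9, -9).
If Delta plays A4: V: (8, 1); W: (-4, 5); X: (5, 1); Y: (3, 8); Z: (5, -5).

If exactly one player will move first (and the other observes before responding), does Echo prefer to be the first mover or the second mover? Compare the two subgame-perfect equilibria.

first

If Delta leads: Echo's best replies are A0→Z, A1→W, A2→V, A3→X, A4→Y; Delta's induced payoffs -2, -7, 3, 7, 3; outcome (A3, X), payoffs (7, 1).
If Echo leads: Delta's best replies are V→A4, W→A2, X→A3, Y→A2, Z→A4; Echo's induced payoffs 1, 2, 1, -6, -5; outcome (A2, W), payoffs (8, 2).
Echo gets 2 moving first and 1 moving second, so Echo prefers to move first.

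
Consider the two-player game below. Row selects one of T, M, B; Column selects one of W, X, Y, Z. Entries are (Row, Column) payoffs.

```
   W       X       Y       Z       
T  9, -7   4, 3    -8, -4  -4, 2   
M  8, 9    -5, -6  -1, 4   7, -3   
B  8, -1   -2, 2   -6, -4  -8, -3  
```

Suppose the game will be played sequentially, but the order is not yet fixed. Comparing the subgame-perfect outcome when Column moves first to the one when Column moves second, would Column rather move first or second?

second

If Row leads: Column's best replies are T→X, M→W, B→X; Row's induced payoffs 4, 8, -2; outcome (M, W), payoffs (8, 9).
If Column leads: Row's best replies are W→T, X→T, Y→M, Z→M; Column's induced payoffs -7, 3, 4, -3; outcome (M, Y), payoffs (-1, 4).
Column gets 4 moving first and 9 moving second, so Column prefers to move second.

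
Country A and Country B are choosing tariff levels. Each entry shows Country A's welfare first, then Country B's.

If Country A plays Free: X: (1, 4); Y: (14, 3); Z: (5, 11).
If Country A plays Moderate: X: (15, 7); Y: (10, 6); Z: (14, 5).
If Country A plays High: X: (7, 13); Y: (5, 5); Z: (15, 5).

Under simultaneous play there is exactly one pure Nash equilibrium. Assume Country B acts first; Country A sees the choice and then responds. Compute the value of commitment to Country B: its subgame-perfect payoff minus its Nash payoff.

0

Work backward from Country A's decision.
- X: BR = Moderate, leader payoff 7.
- Y: BR = Free, leader payoff 3.
- Z: BR = High, leader payoff 5.
Country B's induced payoffs are 7, 3, 5, so Country B commits to X. Subgame-perfect outcome: (Moderate, X) with payoffs (15, 7).
For the simultaneous game, intersect best replies.
Country A's best replies: X→Moderate; Y→Free; Z→High.
Country B's best replies: Free→Z; Moderate→X; High→X.
The unique mutual best reply is (Moderate, X), giving (15, 7).
Country B's commitment gain: 7 − 7 = 0.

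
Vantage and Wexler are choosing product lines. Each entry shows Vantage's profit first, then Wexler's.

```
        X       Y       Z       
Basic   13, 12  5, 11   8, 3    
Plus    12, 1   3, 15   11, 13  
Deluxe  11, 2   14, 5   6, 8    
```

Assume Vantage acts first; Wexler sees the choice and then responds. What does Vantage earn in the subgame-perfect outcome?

13

Solve by backward induction (Vantage leads).
- Basic: BR = X, leader payoff 13.
- Plus: BR = Y, leader payoff 3.
- Deluxe: BR = Z, leader payoff 6.
Among 13, 3, 6, the best is 13 at Basic. Subgame-perfect outcome: (Basic, X) with payoffs (13, 12).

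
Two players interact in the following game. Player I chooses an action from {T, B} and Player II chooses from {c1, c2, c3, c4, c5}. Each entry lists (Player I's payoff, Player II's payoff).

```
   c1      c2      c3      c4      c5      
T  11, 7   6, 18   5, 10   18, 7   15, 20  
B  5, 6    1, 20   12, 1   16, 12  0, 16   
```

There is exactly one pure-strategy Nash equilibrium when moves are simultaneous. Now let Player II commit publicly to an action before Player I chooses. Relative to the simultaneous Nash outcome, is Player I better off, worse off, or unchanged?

Solve by backward induction (Player II leads).
- c1 → Player I plays T (best of 11, 5); Player II gets 7.
- c2 → Player I plays T (best of 6, 1); Player II gets 18.
- c3 → Player I plays B (best of 5, 12); Player II gets 1.
- c4 → Player I plays T (best of 18, 16); Player II gets 7.
- c5 → Player I plays T (best of 15, 0); Player II gets 20.
Player II's induced payoffs are 7, 18, 1, 7, 20, so Player II commits to c5. Subgame-perfect outcome: (T, c5) with payoffs (15, 20).
For the simultaneous game, intersect best replies.
Player I's best replies: c1→T; c2→T; c3→B; c4→T; c5→T.
Player II's best replies: T→c5; B→c2.
Only (T, c5) has each player best-responding; Nash payoffs (15, 20).
Player I earns 15 sequentially versus 15 at the Nash outcome: unchanged.

unchanged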